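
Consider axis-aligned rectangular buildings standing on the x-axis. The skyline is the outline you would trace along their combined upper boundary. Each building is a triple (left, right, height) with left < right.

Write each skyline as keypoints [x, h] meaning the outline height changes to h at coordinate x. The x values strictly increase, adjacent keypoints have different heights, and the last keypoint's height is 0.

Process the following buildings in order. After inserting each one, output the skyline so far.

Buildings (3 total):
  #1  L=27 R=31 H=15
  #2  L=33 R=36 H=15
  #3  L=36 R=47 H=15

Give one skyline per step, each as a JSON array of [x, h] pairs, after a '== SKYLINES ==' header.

== SKYLINES ==
[[27,15],[31,0]]
[[27,15],[31,0],[33,15],[36,0]]
[[27,15],[31,0],[33,15],[47,0]]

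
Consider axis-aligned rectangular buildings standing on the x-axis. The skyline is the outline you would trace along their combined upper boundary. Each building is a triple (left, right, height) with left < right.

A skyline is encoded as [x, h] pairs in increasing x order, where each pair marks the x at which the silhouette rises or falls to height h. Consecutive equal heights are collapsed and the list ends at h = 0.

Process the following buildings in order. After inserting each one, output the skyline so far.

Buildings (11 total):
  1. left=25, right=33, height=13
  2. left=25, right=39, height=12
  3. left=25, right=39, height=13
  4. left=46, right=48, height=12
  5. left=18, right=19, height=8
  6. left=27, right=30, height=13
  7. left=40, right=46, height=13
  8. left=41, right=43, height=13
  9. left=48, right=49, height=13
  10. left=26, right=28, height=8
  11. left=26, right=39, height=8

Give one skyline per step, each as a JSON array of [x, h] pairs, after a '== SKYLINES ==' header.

== SKYLINES ==
[[25,13],[33,0]]
[[25,13],[33,12],[39,0]]
[[25,13],[39,0]]
[[25,13],[39,0],[46,12],[48,0]]
[[18,8],[19,0],[25,13],[39,0],[46,12],[48,0]]
[[18,8],[19,0],[25,13],[39,0],[46,12],[48,0]]
[[18,8],[19,0],[25,13],[39,0],[40,13],[46,12],[48,0]]
[[18,8],[19,0],[25,13],[39,0],[40,13],[46,12],[48,0]]
[[18,8],[19,0],[25,13],[39,0],[40,13],[46,12],[48,13],[49,0]]
[[18,8],[19,0],[25,13],[39,0],[40,13],[46,12],[48,13],[49,0]]
[[18,8],[19,0],[25,13],[39,0],[40,13],[46,12],[48,13],[49,0]]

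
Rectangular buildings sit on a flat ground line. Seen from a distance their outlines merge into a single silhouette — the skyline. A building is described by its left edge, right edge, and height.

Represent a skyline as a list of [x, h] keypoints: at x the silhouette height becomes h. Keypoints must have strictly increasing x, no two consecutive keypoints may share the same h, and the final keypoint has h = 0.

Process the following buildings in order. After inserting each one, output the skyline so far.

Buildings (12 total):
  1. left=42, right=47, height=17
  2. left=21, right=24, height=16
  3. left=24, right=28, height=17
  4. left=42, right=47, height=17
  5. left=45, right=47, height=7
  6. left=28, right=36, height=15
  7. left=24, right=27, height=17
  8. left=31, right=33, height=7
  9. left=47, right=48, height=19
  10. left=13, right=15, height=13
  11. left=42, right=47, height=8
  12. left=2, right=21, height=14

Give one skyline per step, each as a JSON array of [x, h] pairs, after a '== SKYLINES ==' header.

== SKYLINES ==
[[42,17],[47,0]]
[[21,16],[24,0],[42,17],[47,0]]
[[21,16],[24,17],[28,0],[42,17],[47,0]]
[[21,16],[24,17],[28,0],[42,17],[47,0]]
[[21,16],[24,17],[28,0],[42,17],[47,0]]
[[21,16],[24,17],[28,15],[36,0],[42,17],[47,0]]
[[21,16],[24,17],[28,15],[36,0],[42,17],[47,0]]
[[21,16],[24,17],[28,15],[36,0],[42,17],[47,0]]
[[21,16],[24,17],[28,15],[36,0],[42,17],[47,19],[48,0]]
[[13,13],[15,0],[21,16],[24,17],[28,15],[36,0],[42,17],[47,19],[48,0]]
[[13,13],[15,0],[21,16],[24,17],[28,15],[36,0],[42,17],[47,19],[48,0]]
[[2,14],[21,16],[24,17],[28,15],[36,0],[42,17],[47,19],[48,0]]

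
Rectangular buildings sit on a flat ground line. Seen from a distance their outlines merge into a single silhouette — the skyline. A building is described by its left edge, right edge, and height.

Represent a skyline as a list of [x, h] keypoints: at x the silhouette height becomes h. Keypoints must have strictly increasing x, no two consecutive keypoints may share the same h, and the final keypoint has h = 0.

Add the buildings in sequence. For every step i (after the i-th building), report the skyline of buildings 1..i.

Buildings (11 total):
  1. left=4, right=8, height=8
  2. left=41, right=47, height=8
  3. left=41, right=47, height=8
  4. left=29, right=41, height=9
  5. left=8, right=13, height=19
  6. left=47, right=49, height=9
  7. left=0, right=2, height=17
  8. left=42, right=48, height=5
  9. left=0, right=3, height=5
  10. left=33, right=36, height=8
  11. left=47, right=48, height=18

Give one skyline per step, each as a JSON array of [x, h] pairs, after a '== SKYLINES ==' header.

== SKYLINES ==
[[4,8],[8,0]]
[[4,8],[8,0],[41,8],[47,0]]
[[4,8],[8,0],[41,8],[47,0]]
[[4,8],[8,0],[29,9],[41,8],[47,0]]
[[4,8],[8,19],[13,0],[29,9],[41,8],[47,0]]
[[4,8],[8,19],[13,0],[29,9],[41,8],[47,9],[49,0]]
[[0,17],[2,0],[4,8],[8,19],[13,0],[29,9],[41,8],[47,9],[49,0]]
[[0,17],[2,0],[4,8],[8,19],[13,0],[29,9],[41,8],[47,9],[49,0]]
[[0,17],[2,5],[3,0],[4,8],[8,19],[13,0],[29,9],[41,8],[47,9],[49,0]]
[[0,17],[2,5],[3,0],[4,8],[8,19],[13,0],[29,9],[41,8],[47,9],[49,0]]
[[0,17],[2,5],[3,0],[4,8],[8,19],[13,0],[29,9],[41,8],[47,18],[48,9],[49,0]]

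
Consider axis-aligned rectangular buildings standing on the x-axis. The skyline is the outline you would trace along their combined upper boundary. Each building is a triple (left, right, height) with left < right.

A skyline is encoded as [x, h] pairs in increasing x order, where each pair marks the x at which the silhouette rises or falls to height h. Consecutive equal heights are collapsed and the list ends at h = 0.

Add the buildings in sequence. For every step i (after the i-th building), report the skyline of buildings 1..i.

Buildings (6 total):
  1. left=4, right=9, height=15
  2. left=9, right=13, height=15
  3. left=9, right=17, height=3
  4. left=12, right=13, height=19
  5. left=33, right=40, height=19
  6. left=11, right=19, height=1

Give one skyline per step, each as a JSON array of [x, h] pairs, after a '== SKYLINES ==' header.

== SKYLINES ==
[[4,15],[9,0]]
[[4,15],[13,0]]
[[4,15],[13,3],[17,0]]
[[4,15],[12,19],[13,3],[17,0]]
[[4,15],[12,19],[13,3],[17,0],[33,19],[40,0]]
[[4,15],[12,19],[13,3],[17,1],[19,0],[33,19],[40,0]]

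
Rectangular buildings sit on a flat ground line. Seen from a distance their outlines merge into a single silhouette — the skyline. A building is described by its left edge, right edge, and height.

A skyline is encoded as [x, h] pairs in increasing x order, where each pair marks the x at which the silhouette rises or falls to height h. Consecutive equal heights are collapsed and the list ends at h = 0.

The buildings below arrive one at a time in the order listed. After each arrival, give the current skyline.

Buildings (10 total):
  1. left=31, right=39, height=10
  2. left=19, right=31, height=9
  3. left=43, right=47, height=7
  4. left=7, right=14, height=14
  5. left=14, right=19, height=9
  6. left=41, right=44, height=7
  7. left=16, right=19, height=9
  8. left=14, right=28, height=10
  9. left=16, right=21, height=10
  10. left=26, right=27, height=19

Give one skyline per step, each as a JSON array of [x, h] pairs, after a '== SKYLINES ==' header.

== SKYLINES ==
[[31,10],[39,0]]
[[19,9],[31,10],[39,0]]
[[19,9],[31,10],[39,0],[43,7],[47,0]]
[[7,14],[14,0],[19,9],[31,10],[39,0],[43,7],[47,0]]
[[7,14],[14,9],[31,10],[39,0],[43,7],[47,0]]
[[7,14],[14,9],[31,10],[39,0],[41,7],[47,0]]
[[7,14],[14,9],[31,10],[39,0],[41,7],[47,0]]
[[7,14],[14,10],[28,9],[31,10],[39,0],[41,7],[47,0]]
[[7,14],[14,10],[28,9],[31,10],[39,0],[41,7],[47,0]]
[[7,14],[14,10],[26,19],[27,10],[28,9],[31,10],[39,0],[41,7],[47,0]]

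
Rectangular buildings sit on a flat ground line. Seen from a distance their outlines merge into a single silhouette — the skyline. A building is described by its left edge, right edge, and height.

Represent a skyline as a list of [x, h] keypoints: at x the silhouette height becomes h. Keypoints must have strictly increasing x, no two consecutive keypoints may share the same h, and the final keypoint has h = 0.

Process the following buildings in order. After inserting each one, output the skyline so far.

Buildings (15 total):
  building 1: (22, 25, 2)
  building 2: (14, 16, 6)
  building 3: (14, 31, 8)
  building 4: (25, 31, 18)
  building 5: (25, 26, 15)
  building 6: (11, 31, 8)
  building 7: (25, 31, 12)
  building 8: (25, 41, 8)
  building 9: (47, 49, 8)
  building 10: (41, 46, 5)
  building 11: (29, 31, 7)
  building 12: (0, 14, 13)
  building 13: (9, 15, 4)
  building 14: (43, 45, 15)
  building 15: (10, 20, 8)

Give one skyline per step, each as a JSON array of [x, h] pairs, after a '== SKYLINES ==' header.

== SKYLINES ==
[[22,2],[25,0]]
[[14,6],[16,0],[22,2],[25,0]]
[[14,8],[31,0]]
[[14,8],[25,18],[31,0]]
[[14,8],[25,18],[31,0]]
[[11,8],[25,18],[31,0]]
[[11,8],[25,18],[31,0]]
[[11,8],[25,18],[31,8],[41,0]]
[[11,8],[25,18],[31,8],[41,0],[47,8],[49,0]]
[[11,8],[25,18],[31,8],[41,5],[46,0],[47,8],[49,0]]
[[11,8],[25,18],[31,8],[41,5],[46,0],[47,8],[49,0]]
[[0,13],[14,8],[25,18],[31,8],[41,5],[46,0],[47,8],[49,0]]
[[0,13],[14,8],[25,18],[31,8],[41,5],[46,0],[47,8],[49,0]]
[[0,13],[14,8],[25,18],[31,8],[41,5],[43,15],[45,5],[46,0],[47,8],[49,0]]
[[0,13],[14,8],[25,18],[31,8],[41,5],[43,15],[45,5],[46,0],[47,8],[49,0]]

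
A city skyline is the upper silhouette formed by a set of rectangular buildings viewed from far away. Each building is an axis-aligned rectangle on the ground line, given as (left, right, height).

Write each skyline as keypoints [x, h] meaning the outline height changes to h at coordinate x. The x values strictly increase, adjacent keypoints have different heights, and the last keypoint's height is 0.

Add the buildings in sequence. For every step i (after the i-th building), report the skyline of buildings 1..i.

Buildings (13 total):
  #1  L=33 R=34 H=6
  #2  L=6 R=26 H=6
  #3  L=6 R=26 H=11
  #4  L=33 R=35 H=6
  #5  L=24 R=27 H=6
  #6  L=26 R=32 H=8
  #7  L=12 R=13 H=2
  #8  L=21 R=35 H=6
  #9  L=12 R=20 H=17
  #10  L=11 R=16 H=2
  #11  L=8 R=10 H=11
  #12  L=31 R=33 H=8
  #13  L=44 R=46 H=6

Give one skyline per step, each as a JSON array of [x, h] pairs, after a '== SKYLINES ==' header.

== SKYLINES ==
[[33,6],[34,0]]
[[6,6],[26,0],[33,6],[34,0]]
[[6,11],[26,0],[33,6],[34,0]]
[[6,11],[26,0],[33,6],[35,0]]
[[6,11],[26,6],[27,0],[33,6],[35,0]]
[[6,11],[26,8],[32,0],[33,6],[35,0]]
[[6,11],[26,8],[32,0],[33,6],[35,0]]
[[6,11],[26,8],[32,6],[35,0]]
[[6,11],[12,17],[20,11],[26,8],[32,6],[35,0]]
[[6,11],[12,17],[20,11],[26,8],[32,6],[35,0]]
[[6,11],[12,17],[20,11],[26,8],[32,6],[35,0]]
[[6,11],[12,17],[20,11],[26,8],[33,6],[35,0]]
[[6,11],[12,17],[20,11],[26,8],[33,6],[35,0],[44,6],[46,0]]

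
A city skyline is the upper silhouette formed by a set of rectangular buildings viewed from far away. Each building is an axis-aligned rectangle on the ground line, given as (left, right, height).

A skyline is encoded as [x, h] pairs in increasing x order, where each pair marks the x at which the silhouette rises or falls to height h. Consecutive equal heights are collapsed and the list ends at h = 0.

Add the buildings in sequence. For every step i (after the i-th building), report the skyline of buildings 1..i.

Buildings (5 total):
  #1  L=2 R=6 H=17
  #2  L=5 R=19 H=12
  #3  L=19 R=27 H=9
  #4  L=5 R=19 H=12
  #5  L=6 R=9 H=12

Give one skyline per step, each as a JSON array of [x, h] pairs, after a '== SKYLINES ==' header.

== SKYLINES ==
[[2,17],[6,0]]
[[2,17],[6,12],[19,0]]
[[2,17],[6,12],[19,9],[27,0]]
[[2,17],[6,12],[19,9],[27,0]]
[[2,17],[6,12],[19,9],[27,0]]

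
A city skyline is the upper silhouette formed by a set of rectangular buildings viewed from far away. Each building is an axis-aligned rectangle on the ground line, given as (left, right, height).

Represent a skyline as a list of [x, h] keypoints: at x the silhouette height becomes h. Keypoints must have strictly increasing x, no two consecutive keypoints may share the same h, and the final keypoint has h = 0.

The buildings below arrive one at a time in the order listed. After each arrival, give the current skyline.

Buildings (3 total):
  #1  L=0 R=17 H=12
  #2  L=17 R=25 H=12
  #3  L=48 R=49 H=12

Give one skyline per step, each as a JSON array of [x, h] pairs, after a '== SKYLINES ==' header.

== SKYLINES ==
[[0,12],[17,0]]
[[0,12],[25,0]]
[[0,12],[25,0],[48,12],[49,0]]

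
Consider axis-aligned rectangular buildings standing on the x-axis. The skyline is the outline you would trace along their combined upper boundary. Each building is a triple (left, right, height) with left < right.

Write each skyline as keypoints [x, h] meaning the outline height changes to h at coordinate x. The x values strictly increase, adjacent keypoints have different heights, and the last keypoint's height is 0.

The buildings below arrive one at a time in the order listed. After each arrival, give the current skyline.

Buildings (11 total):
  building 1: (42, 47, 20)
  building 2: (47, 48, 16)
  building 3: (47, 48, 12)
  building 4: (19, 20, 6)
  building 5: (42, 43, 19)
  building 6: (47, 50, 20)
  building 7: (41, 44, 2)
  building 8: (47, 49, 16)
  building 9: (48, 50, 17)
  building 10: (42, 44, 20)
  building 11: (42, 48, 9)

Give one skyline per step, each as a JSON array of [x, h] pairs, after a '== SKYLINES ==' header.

== SKYLINES ==
[[42,20],[47,0]]
[[42,20],[47,16],[48,0]]
[[42,20],[47,16],[48,0]]
[[19,6],[20,0],[42,20],[47,16],[48,0]]
[[19,6],[20,0],[42,20],[47,16],[48,0]]
[[19,6],[20,0],[42,20],[50,0]]
[[19,6],[20,0],[41,2],[42,20],[50,0]]
[[19,6],[20,0],[41,2],[42,20],[50,0]]
[[19,6],[20,0],[41,2],[42,20],[50,0]]
[[19,6],[20,0],[41,2],[42,20],[50,0]]
[[19,6],[20,0],[41,2],[42,20],[50,0]]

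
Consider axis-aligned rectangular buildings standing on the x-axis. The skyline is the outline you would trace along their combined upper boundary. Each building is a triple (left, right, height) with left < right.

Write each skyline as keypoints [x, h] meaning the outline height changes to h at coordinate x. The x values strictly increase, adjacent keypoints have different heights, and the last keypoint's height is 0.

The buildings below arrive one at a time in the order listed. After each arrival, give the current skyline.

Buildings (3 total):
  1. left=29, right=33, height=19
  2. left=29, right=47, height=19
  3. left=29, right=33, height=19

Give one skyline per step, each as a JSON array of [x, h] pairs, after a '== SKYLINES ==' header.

== SKYLINES ==
[[29,19],[33,0]]
[[29,19],[47,0]]
[[29,19],[47,0]]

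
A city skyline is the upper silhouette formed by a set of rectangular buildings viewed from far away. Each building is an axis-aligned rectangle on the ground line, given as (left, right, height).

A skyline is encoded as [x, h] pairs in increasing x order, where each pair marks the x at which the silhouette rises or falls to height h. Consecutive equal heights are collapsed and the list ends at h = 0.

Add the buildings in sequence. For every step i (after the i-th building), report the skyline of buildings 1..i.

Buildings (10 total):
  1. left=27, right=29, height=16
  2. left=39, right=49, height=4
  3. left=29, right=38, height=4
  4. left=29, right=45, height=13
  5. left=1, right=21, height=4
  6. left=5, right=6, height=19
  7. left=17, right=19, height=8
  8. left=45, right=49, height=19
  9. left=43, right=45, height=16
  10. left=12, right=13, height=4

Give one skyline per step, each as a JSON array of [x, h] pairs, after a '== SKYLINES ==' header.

== SKYLINES ==
[[27,16],[29,0]]
[[27,16],[29,0],[39,4],[49,0]]
[[27,16],[29,4],[38,0],[39,4],[49,0]]
[[27,16],[29,13],[45,4],[49,0]]
[[1,4],[21,0],[27,16],[29,13],[45,4],[49,0]]
[[1,4],[5,19],[6,4],[21,0],[27,16],[29,13],[45,4],[49,0]]
[[1,4],[5,19],[6,4],[17,8],[19,4],[21,0],[27,16],[29,13],[45,4],[49,0]]
[[1,4],[5,19],[6,4],[17,8],[19,4],[21,0],[27,16],[29,13],[45,19],[49,0]]
[[1,4],[5,19],[6,4],[17,8],[19,4],[21,0],[27,16],[29,13],[43,16],[45,19],[49,0]]
[[1,4],[5,19],[6,4],[17,8],[19,4],[21,0],[27,16],[29,13],[43,16],[45,19],[49,0]]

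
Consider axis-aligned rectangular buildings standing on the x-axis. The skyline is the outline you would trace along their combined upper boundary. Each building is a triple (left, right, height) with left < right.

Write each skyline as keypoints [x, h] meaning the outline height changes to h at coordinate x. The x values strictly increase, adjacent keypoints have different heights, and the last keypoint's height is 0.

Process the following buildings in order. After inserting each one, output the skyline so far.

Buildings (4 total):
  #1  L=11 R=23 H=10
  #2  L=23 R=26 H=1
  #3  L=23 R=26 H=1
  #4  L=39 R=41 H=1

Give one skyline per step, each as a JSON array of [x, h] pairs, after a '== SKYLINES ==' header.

== SKYLINES ==
[[11,10],[23,0]]
[[11,10],[23,1],[26,0]]
[[11,10],[23,1],[26,0]]
[[11,10],[23,1],[26,0],[39,1],[41,0]]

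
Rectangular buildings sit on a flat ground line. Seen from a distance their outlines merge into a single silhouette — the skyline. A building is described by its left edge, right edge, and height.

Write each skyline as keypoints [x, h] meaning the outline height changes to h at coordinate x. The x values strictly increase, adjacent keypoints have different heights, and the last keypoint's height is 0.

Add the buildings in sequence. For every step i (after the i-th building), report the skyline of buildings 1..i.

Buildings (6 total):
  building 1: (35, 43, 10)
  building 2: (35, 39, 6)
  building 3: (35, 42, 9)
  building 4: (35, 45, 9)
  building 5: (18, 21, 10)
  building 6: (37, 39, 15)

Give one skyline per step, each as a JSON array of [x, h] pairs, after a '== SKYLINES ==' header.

== SKYLINES ==
[[35,10],[43,0]]
[[35,10],[43,0]]
[[35,10],[43,0]]
[[35,10],[43,9],[45,0]]
[[18,10],[21,0],[35,10],[43,9],[45,0]]
[[18,10],[21,0],[35,10],[37,15],[39,10],[43,9],[45,0]]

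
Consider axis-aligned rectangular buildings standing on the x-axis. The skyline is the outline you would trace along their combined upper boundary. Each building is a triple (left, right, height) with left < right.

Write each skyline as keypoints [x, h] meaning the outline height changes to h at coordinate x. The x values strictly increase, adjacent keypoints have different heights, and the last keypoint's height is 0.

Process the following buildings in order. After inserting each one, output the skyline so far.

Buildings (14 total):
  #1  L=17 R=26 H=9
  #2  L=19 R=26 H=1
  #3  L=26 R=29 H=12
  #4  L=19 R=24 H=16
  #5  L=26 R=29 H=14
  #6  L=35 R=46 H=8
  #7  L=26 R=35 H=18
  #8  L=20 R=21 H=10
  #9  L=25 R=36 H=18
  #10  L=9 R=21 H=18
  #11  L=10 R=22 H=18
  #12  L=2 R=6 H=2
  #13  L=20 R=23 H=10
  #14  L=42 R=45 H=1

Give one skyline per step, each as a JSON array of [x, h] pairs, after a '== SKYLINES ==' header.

== SKYLINES ==
[[17,9],[26,0]]
[[17,9],[26,0]]
[[17,9],[26,12],[29,0]]
[[17,9],[19,16],[24,9],[26,12],[29,0]]
[[17,9],[19,16],[24,9],[26,14],[29,0]]
[[17,9],[19,16],[24,9],[26,14],[29,0],[35,8],[46,0]]
[[17,9],[19,16],[24,9],[26,18],[35,8],[46,0]]
[[17,9],[19,16],[24,9],[26,18],[35,8],[46,0]]
[[17,9],[19,16],[24,9],[25,18],[36,8],[46,0]]
[[9,18],[21,16],[24,9],[25,18],[36,8],[46,0]]
[[9,18],[22,16],[24,9],[25,18],[36,8],[46,0]]
[[2,2],[6,0],[9,18],[22,16],[24,9],[25,18],[36,8],[46,0]]
[[2,2],[6,0],[9,18],[22,16],[24,9],[25,18],[36,8],[46,0]]
[[2,2],[6,0],[9,18],[22,16],[24,9],[25,18],[36,8],[46,0]]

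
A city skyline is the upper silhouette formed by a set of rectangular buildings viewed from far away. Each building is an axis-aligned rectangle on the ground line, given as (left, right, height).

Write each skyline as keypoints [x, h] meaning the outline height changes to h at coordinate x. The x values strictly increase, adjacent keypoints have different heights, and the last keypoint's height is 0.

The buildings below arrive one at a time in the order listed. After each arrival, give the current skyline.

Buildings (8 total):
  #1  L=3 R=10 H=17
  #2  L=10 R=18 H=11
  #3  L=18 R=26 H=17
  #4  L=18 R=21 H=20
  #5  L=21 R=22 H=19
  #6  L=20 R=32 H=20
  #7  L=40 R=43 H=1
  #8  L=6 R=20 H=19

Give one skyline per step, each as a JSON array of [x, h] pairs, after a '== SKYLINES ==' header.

== SKYLINES ==
[[3,17],[10,0]]
[[3,17],[10,11],[18,0]]
[[3,17],[10,11],[18,17],[26,0]]
[[3,17],[10,11],[18,20],[21,17],[26,0]]
[[3,17],[10,11],[18,20],[21,19],[22,17],[26,0]]
[[3,17],[10,11],[18,20],[32,0]]
[[3,17],[10,11],[18,20],[32,0],[40,1],[43,0]]
[[3,17],[6,19],[18,20],[32,0],[40,1],[43,0]]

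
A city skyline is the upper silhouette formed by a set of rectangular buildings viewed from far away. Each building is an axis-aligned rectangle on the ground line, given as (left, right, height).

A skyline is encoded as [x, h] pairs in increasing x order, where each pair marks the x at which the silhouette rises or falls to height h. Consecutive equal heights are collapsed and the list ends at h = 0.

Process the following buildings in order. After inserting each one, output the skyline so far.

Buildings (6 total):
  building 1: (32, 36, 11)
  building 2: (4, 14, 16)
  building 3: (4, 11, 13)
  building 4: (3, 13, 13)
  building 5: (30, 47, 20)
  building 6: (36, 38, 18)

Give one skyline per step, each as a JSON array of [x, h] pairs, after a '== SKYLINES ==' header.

== SKYLINES ==
[[32,11],[36,0]]
[[4,16],[14,0],[32,11],[36,0]]
[[4,16],[14,0],[32,11],[36,0]]
[[3,13],[4,16],[14,0],[32,11],[36,0]]
[[3,13],[4,16],[14,0],[30,20],[47,0]]
[[3,13],[4,16],[14,0],[30,20],[47,0]]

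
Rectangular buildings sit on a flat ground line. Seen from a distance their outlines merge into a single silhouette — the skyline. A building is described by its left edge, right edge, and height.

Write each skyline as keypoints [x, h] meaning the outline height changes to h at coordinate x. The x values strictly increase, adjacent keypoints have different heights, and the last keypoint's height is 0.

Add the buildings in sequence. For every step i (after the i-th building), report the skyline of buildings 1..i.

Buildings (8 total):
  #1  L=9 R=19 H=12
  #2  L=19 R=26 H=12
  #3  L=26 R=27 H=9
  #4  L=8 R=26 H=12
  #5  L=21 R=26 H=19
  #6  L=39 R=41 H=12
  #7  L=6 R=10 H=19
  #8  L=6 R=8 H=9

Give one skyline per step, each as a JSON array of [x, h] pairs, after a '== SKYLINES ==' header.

== SKYLINES ==
[[9,12],[19,0]]
[[9,12],[26,0]]
[[9,12],[26,9],[27,0]]
[[8,12],[26,9],[27,0]]
[[8,12],[21,19],[26,9],[27,0]]
[[8,12],[21,19],[26,9],[27,0],[39,12],[41,0]]
[[6,19],[10,12],[21,19],[26,9],[27,0],[39,12],[41,0]]
[[6,19],[10,12],[21,19],[26,9],[27,0],[39,12],[41,0]]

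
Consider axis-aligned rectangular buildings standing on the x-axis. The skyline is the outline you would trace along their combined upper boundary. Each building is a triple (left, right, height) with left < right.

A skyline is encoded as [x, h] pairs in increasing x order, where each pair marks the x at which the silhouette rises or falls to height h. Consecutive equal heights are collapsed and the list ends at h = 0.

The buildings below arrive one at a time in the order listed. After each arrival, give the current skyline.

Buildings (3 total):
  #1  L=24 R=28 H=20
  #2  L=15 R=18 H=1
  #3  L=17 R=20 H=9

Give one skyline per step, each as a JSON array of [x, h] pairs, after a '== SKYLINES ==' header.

== SKYLINES ==
[[24,20],[28,0]]
[[15,1],[18,0],[24,20],[28,0]]
[[15,1],[17,9],[20,0],[24,20],[28,0]]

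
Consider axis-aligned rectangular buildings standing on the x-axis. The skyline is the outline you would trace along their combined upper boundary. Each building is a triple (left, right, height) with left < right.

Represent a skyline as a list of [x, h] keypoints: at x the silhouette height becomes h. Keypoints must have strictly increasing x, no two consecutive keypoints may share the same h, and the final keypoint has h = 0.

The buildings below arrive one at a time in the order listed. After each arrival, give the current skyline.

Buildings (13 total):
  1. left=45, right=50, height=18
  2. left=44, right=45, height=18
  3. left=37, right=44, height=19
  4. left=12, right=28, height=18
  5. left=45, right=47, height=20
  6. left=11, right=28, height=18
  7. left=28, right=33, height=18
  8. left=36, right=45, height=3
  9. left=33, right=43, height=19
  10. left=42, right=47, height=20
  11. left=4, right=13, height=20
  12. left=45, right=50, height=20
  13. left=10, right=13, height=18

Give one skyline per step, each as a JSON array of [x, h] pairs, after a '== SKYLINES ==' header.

== SKYLINES ==
[[45,18],[50,0]]
[[44,18],[50,0]]
[[37,19],[44,18],[50,0]]
[[12,18],[28,0],[37,19],[44,18],[50,0]]
[[12,18],[28,0],[37,19],[44,18],[45,20],[47,18],[50,0]]
[[11,18],[28,0],[37,19],[44,18],[45,20],[47,18],[50,0]]
[[11,18],[33,0],[37,19],[44,18],[45,20],[47,18],[50,0]]
[[11,18],[33,0],[36,3],[37,19],[44,18],[45,20],[47,18],[50,0]]
[[11,18],[33,19],[44,18],[45,20],[47,18],[50,0]]
[[11,18],[33,19],[42,20],[47,18],[50,0]]
[[4,20],[13,18],[33,19],[42,20],[47,18],[50,0]]
[[4,20],[13,18],[33,19],[42,20],[50,0]]
[[4,20],[13,18],[33,19],[42,20],[50,0]]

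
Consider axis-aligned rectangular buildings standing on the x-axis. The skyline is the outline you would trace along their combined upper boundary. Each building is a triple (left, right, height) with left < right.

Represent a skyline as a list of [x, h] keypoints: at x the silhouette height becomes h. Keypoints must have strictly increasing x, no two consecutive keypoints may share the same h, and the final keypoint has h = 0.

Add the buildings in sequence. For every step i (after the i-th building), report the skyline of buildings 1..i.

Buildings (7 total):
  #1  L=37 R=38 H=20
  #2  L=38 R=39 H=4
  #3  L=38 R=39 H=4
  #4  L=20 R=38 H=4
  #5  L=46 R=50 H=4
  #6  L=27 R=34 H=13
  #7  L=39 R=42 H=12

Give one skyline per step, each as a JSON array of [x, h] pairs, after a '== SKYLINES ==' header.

== SKYLINES ==
[[37,20],[38,0]]
[[37,20],[38,4],[39,0]]
[[37,20],[38,4],[39,0]]
[[20,4],[37,20],[38,4],[39,0]]
[[20,4],[37,20],[38,4],[39,0],[46,4],[50,0]]
[[20,4],[27,13],[34,4],[37,20],[38,4],[39,0],[46,4],[50,0]]
[[20,4],[27,13],[34,4],[37,20],[38,4],[39,12],[42,0],[46,4],[50,0]]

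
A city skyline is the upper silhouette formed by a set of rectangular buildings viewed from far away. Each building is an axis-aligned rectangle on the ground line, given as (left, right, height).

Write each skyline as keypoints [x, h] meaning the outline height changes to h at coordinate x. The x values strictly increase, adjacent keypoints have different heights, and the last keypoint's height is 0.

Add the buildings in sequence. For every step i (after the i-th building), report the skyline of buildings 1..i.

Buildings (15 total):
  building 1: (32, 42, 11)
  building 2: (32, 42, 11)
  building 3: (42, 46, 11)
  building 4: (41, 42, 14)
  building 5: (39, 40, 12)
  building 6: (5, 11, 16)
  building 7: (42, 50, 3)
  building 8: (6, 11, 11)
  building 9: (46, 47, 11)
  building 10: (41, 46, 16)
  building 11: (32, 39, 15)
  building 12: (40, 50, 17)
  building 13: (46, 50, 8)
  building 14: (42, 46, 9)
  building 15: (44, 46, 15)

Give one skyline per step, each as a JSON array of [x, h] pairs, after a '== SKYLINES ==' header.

== SKYLINES ==
[[32,11],[42,0]]
[[32,11],[42,0]]
[[32,11],[46,0]]
[[32,11],[41,14],[42,11],[46,0]]
[[32,11],[39,12],[40,11],[41,14],[42,11],[46,0]]
[[5,16],[11,0],[32,11],[39,12],[40,11],[41,14],[42,11],[46,0]]
[[5,16],[11,0],[32,11],[39,12],[40,11],[41,14],[42,11],[46,3],[50,0]]
[[5,16],[11,0],[32,11],[39,12],[40,11],[41,14],[42,11],[46,3],[50,0]]
[[5,16],[11,0],[32,11],[39,12],[40,11],[41,14],[42,11],[47,3],[50,0]]
[[5,16],[11,0],[32,11],[39,12],[40,11],[41,16],[46,11],[47,3],[50,0]]
[[5,16],[11,0],[32,15],[39,12],[40,11],[41,16],[46,11],[47,3],[50,0]]
[[5,16],[11,0],[32,15],[39,12],[40,17],[50,0]]
[[5,16],[11,0],[32,15],[39,12],[40,17],[50,0]]
[[5,16],[11,0],[32,15],[39,12],[40,17],[50,0]]
[[5,16],[11,0],[32,15],[39,12],[40,17],[50,0]]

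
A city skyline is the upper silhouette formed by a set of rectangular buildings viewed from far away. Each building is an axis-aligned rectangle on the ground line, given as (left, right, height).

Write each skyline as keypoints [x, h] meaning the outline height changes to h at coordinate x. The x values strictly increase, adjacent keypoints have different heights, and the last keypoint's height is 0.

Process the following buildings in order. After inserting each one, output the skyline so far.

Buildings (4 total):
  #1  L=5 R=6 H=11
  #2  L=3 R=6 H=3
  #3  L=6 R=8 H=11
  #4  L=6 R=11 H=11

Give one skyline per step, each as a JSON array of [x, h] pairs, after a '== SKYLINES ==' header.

== SKYLINES ==
[[5,11],[6,0]]
[[3,3],[5,11],[6,0]]
[[3,3],[5,11],[8,0]]
[[3,3],[5,11],[11,0]]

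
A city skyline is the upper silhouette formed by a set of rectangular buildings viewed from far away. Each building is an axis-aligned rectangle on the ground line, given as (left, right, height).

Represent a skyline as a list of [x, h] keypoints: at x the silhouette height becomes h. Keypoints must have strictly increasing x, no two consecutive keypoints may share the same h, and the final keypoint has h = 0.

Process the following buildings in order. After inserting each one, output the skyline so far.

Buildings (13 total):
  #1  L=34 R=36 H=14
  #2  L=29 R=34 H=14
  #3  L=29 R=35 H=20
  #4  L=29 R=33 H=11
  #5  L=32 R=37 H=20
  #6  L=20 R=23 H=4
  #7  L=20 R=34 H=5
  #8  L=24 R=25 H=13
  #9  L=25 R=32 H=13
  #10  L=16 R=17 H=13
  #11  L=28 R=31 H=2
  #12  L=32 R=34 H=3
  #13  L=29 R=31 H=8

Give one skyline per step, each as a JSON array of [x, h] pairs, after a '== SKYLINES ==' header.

== SKYLINES ==
[[34,14],[36,0]]
[[29,14],[36,0]]
[[29,20],[35,14],[36,0]]
[[29,20],[35,14],[36,0]]
[[29,20],[37,0]]
[[20,4],[23,0],[29,20],[37,0]]
[[20,5],[29,20],[37,0]]
[[20,5],[24,13],[25,5],[29,20],[37,0]]
[[20,5],[24,13],[29,20],[37,0]]
[[16,13],[17,0],[20,5],[24,13],[29,20],[37,0]]
[[16,13],[17,0],[20,5],[24,13],[29,20],[37,0]]
[[16,13],[17,0],[20,5],[24,13],[29,20],[37,0]]
[[16,13],[17,0],[20,5],[24,13],[29,20],[37,0]]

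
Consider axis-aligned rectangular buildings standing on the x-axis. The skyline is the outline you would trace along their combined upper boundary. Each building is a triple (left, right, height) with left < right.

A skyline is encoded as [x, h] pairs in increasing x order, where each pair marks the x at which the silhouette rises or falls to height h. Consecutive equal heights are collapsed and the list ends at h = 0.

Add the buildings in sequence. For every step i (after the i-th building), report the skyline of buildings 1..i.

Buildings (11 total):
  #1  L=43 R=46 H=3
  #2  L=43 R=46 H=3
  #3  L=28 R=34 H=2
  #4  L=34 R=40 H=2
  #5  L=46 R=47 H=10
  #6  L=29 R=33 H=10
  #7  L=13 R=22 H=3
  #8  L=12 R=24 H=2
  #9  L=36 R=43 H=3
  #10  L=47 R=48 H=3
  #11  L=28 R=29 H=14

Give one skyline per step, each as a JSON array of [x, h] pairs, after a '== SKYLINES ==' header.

== SKYLINES ==
[[43,3],[46,0]]
[[43,3],[46,0]]
[[28,2],[34,0],[43,3],[46,0]]
[[28,2],[40,0],[43,3],[46,0]]
[[28,2],[40,0],[43,3],[46,10],[47,0]]
[[28,2],[29,10],[33,2],[40,0],[43,3],[46,10],[47,0]]
[[13,3],[22,0],[28,2],[29,10],[33,2],[40,0],[43,3],[46,10],[47,0]]
[[12,2],[13,3],[22,2],[24,0],[28,2],[29,10],[33,2],[40,0],[43,3],[46,10],[47,0]]
[[12,2],[13,3],[22,2],[24,0],[28,2],[29,10],[33,2],[36,3],[46,10],[47,0]]
[[12,2],[13,3],[22,2],[24,0],[28,2],[29,10],[33,2],[36,3],[46,10],[47,3],[48,0]]
[[12,2],[13,3],[22,2],[24,0],[28,14],[29,10],[33,2],[36,3],[46,10],[47,3],[48,0]]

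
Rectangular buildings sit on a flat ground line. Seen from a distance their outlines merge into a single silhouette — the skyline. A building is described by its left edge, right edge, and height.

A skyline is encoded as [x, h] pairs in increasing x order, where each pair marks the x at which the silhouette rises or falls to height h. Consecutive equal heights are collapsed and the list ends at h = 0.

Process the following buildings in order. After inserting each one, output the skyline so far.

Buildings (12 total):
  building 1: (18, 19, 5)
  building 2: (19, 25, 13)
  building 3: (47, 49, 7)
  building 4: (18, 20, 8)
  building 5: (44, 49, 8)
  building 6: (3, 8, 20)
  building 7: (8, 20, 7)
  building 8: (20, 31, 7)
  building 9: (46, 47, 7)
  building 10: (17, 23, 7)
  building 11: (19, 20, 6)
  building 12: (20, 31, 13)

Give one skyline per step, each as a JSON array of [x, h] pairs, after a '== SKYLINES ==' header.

== SKYLINES ==
[[18,5],[19,0]]
[[18,5],[19,13],[25,0]]
[[18,5],[19,13],[25,0],[47,7],[49,0]]
[[18,8],[19,13],[25,0],[47,7],[49,0]]
[[18,8],[19,13],[25,0],[44,8],[49,0]]
[[3,20],[8,0],[18,8],[19,13],[25,0],[44,8],[49,0]]
[[3,20],[8,7],[18,8],[19,13],[25,0],[44,8],[49,0]]
[[3,20],[8,7],[18,8],[19,13],[25,7],[31,0],[44,8],[49,0]]
[[3,20],[8,7],[18,8],[19,13],[25,7],[31,0],[44,8],[49,0]]
[[3,20],[8,7],[18,8],[19,13],[25,7],[31,0],[44,8],[49,0]]
[[3,20],[8,7],[18,8],[19,13],[25,7],[31,0],[44,8],[49,0]]
[[3,20],[8,7],[18,8],[19,13],[31,0],[44,8],[49,0]]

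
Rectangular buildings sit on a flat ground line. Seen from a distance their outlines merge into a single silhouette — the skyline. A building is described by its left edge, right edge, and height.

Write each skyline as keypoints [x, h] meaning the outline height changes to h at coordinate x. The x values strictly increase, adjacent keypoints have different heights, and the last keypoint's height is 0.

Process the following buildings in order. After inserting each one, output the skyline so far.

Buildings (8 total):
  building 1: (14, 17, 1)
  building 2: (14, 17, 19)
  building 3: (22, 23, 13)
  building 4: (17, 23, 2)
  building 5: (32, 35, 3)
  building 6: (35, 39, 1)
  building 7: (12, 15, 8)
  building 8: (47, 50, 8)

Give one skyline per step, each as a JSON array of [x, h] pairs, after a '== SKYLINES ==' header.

== SKYLINES ==
[[14,1],[17,0]]
[[14,19],[17,0]]
[[14,19],[17,0],[22,13],[23,0]]
[[14,19],[17,2],[22,13],[23,0]]
[[14,19],[17,2],[22,13],[23,0],[32,3],[35,0]]
[[14,19],[17,2],[22,13],[23,0],[32,3],[35,1],[39,0]]
[[12,8],[14,19],[17,2],[22,13],[23,0],[32,3],[35,1],[39,0]]
[[12,8],[14,19],[17,2],[22,13],[23,0],[32,3],[35,1],[39,0],[47,8],[50,0]]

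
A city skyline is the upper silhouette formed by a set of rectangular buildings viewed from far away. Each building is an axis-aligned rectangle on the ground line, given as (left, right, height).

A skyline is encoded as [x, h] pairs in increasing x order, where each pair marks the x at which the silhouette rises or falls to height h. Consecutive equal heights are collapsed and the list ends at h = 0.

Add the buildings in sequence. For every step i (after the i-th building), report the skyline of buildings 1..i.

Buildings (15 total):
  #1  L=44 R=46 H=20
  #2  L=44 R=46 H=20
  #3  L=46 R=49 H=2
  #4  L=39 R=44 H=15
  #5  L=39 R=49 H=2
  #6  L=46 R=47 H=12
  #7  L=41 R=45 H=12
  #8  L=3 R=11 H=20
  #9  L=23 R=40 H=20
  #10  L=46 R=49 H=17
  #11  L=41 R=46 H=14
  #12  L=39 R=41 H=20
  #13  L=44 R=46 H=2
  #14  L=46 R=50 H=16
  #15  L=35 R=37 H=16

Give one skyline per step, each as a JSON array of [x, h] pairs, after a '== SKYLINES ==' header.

== SKYLINES ==
[[44,20],[46,0]]
[[44,20],[46,0]]
[[44,20],[46,2],[49,0]]
[[39,15],[44,20],[46,2],[49,0]]
[[39,15],[44,20],[46,2],[49,0]]
[[39,15],[44,20],[46,12],[47,2],[49,0]]
[[39,15],[44,20],[46,12],[47,2],[49,0]]
[[3,20],[11,0],[39,15],[44,20],[46,12],[47,2],[49,0]]
[[3,20],[11,0],[23,20],[40,15],[44,20],[46,12],[47,2],[49,0]]
[[3,20],[11,0],[23,20],[40,15],[44,20],[46,17],[49,0]]
[[3,20],[11,0],[23,20],[40,15],[44,20],[46,17],[49,0]]
[[3,20],[11,0],[23,20],[41,15],[44,20],[46,17],[49,0]]
[[3,20],[11,0],[23,20],[41,15],[44,20],[46,17],[49,0]]
[[3,20],[11,0],[23,20],[41,15],[44,20],[46,17],[49,16],[50,0]]
[[3,20],[11,0],[23,20],[41,15],[44,20],[46,17],[49,16],[50,0]]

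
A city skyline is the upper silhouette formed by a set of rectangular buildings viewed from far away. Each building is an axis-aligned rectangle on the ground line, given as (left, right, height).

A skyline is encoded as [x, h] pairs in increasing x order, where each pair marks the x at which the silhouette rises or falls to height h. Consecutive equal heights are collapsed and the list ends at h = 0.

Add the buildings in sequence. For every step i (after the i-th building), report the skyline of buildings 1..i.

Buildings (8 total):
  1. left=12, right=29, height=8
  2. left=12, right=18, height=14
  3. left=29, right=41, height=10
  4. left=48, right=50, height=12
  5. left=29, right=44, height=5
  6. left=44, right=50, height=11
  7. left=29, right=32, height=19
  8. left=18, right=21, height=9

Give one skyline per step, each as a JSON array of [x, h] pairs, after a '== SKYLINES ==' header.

== SKYLINES ==
[[12,8],[29,0]]
[[12,14],[18,8],[29,0]]
[[12,14],[18,8],[29,10],[41,0]]
[[12,14],[18,8],[29,10],[41,0],[48,12],[50,0]]
[[12,14],[18,8],[29,10],[41,5],[44,0],[48,12],[50,0]]
[[12,14],[18,8],[29,10],[41,5],[44,11],[48,12],[50,0]]
[[12,14],[18,8],[29,19],[32,10],[41,5],[44,11],[48,12],[50,0]]
[[12,14],[18,9],[21,8],[29,19],[32,10],[41,5],[44,11],[48,12],[50,0]]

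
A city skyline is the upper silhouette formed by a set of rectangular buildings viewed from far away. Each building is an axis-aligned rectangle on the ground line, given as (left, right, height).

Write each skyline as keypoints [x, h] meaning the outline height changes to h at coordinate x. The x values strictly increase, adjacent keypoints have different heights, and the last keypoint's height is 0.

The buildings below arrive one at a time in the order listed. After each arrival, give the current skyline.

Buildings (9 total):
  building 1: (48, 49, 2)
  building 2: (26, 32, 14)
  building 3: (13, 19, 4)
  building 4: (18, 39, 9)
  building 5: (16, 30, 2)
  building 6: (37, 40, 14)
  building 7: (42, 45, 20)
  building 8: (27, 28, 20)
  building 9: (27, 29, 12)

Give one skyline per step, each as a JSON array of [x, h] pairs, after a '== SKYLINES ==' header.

== SKYLINES ==
[[48,2],[49,0]]
[[26,14],[32,0],[48,2],[49,0]]
[[13,4],[19,0],[26,14],[32,0],[48,2],[49,0]]
[[13,4],[18,9],[26,14],[32,9],[39,0],[48,2],[49,0]]
[[13,4],[18,9],[26,14],[32,9],[39,0],[48,2],[49,0]]
[[13,4],[18,9],[26,14],[32,9],[37,14],[40,0],[48,2],[49,0]]
[[13,4],[18,9],[26,14],[32,9],[37,14],[40,0],[42,20],[45,0],[48,2],[49,0]]
[[13,4],[18,9],[26,14],[27,20],[28,14],[32,9],[37,14],[40,0],[42,20],[45,0],[48,2],[49,0]]
[[13,4],[18,9],[26,14],[27,20],[28,14],[32,9],[37,14],[40,0],[42,20],[45,0],[48,2],[49,0]]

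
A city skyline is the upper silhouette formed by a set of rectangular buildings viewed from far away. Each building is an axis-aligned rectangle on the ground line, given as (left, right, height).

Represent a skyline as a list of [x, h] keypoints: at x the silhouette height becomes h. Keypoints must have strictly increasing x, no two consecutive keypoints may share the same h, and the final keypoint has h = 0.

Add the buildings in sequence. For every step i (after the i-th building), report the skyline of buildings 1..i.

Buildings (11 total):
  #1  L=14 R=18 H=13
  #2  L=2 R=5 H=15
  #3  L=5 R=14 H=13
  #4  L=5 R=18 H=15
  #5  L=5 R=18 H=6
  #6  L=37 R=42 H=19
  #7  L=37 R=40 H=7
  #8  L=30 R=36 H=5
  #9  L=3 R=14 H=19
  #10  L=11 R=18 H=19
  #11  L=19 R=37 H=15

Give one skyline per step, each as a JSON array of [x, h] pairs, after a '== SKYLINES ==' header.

== SKYLINES ==
[[14,13],[18,0]]
[[2,15],[5,0],[14,13],[18,0]]
[[2,15],[5,13],[18,0]]
[[2,15],[18,0]]
[[2,15],[18,0]]
[[2,15],[18,0],[37,19],[42,0]]
[[2,15],[18,0],[37,19],[42,0]]
[[2,15],[18,0],[30,5],[36,0],[37,19],[42,0]]
[[2,15],[3,19],[14,15],[18,0],[30,5],[36,0],[37,19],[42,0]]
[[2,15],[3,19],[18,0],[30,5],[36,0],[37,19],[42,0]]
[[2,15],[3,19],[18,0],[19,15],[37,19],[42,0]]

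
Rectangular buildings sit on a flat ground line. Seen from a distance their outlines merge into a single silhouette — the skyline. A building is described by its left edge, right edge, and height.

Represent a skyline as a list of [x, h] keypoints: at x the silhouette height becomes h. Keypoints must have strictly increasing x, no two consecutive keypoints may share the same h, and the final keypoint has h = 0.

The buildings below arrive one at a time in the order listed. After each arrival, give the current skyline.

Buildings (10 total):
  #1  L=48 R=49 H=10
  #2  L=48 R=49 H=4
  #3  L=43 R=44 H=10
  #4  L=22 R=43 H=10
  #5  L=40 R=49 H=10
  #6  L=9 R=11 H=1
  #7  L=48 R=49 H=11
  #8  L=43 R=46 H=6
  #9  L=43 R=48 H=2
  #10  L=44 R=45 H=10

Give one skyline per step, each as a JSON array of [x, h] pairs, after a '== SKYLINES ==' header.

== SKYLINES ==
[[48,10],[49,0]]
[[48,10],[49,0]]
[[43,10],[44,0],[48,10],[49,0]]
[[22,10],[44,0],[48,10],[49,0]]
[[22,10],[49,0]]
[[9,1],[11,0],[22,10],[49,0]]
[[9,1],[11,0],[22,10],[48,11],[49,0]]
[[9,1],[11,0],[22,10],[48,11],[49,0]]
[[9,1],[11,0],[22,10],[48,11],[49,0]]
[[9,1],[11,0],[22,10],[48,11],[49,0]]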